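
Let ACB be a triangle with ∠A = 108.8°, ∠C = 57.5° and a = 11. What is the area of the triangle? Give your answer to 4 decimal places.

The third angle is ∠B = 180° − ∠A − ∠C = 13.70°.
Law of sines: c = a·sin C/sin A ≈ 9.8002.
Law of sines: b = a·sin B/sin A ≈ 2.752.
Area = ½·a·c·sin B ≈ 12.766.

12.7658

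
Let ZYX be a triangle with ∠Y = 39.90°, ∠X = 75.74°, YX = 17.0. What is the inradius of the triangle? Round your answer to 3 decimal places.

The third angle is ∠Z = 180° − ∠Y − ∠X = 64.36°.
Law of sines: XZ = YX·sin Y/sin Z ≈ 12.096.
Law of sines: ZY = YX·sin X/sin Z ≈ 18.276.
Area = ½·YX·XZ·sin X ≈ 99.646.
Semiperimeter s = (17+12.096+18.276)/2 = 23.686.
Inradius = area/s = 99.646/23.686 ≈ 4.207.

r ≈ 4.207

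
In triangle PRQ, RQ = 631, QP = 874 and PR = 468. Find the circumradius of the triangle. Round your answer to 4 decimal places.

By the law of cosines, cos P = (QP² + PR² − RQ²) / (2·QP·PR) ≈ 0.71478, so ∠P ≈ 44.37°.
Circumradius = RQ/(2 sin P) ≈ 451.14.

451.1362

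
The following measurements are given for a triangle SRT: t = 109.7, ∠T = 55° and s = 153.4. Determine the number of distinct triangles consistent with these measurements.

s·sin T = 153.4·sin(55°) ≈ 125.7.
Since t = 109.7 < 125.7 = s sin T, no triangle exists.

0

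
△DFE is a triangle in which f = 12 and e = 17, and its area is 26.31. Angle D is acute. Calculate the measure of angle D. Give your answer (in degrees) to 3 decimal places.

14.948

From area = ½·f·e·sin D, we get sin D = 2·area/(f·e) ≈ 0.25794.
Taking the acute solution, ∠D ≈ 14.95°.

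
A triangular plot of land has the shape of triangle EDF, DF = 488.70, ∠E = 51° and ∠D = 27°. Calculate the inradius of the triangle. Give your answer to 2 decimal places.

The third angle is ∠F = 180° − ∠E − ∠D = 102.00°.
Law of sines: FE = DF·sin D/sin E ≈ 285.49.
Law of sines: ED = DF·sin F/sin E ≈ 615.1.
Area = ½·DF·FE·sin F ≈ 68234.
Semiperimeter s = (488.7+285.49+615.1)/2 = 694.64.
Inradius = area/s = 68234/694.64 ≈ 98.23.

98.23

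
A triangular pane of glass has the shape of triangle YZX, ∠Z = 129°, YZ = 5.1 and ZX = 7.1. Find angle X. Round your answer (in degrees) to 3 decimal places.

21.029

By the law of cosines, XY² = YZ² + ZX² − 2·YZ·ZX·cos Z = 122, so XY ≈ 11.045.
Law of cosines again: cos X = (ZX² + XY² − YZ²)/(2·ZX·XY) ≈ 0.93340, so ∠X ≈ 21.03°.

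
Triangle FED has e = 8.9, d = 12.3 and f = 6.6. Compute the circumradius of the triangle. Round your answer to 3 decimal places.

6.340

By the law of cosines, cos F = (e² + d² − f²) / (2·e·d) ≈ 0.85384, so ∠F ≈ 31.37°.
Circumradius = f/(2 sin F) ≈ 6.3396.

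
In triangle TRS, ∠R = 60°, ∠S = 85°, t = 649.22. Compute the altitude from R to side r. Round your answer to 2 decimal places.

h_R ≈ 646.75

The third angle is ∠T = 180° − ∠R − ∠S = 35.00°.
Law of sines: r = t·sin R/sin T ≈ 980.24.
Law of sines: s = t·sin S/sin T ≈ 1127.6.
Area = ½·t·r·sin S ≈ 3.1698e+05.
The altitude from R has length 2·area/r ≈ 646.75.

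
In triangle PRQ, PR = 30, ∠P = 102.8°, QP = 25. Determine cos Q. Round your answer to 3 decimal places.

By the law of cosines, RQ² = QP² + PR² − 2·QP·PR·cos P = 1857.3, so RQ ≈ 43.097.
Law of cosines again: cos Q = (RQ² + QP² − PR²)/(2·RQ·QP) ≈ 0.73431, so ∠Q ≈ 42.75°.

0.734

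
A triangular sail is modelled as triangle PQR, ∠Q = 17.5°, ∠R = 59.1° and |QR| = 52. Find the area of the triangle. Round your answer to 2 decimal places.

area ≈ 358.61

The third angle is ∠P = 180° − ∠Q − ∠R = 103.40°.
Law of sines: |RP| = |QR|·sin Q/sin P ≈ 16.074.
Law of sines: |PQ| = |QR|·sin R/sin P ≈ 45.868.
Area = ½·|QR|·|RP|·sin R ≈ 358.61.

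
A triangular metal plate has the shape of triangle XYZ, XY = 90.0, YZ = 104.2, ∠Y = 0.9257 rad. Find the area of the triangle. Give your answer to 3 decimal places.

3746.707

Area = ½·XY·YZ·sin Y ≈ 3746.7.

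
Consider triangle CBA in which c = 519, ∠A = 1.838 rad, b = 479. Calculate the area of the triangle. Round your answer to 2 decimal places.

Area = ½·c·b·sin A ≈ 1.1989e+05.

area ≈ 119889.45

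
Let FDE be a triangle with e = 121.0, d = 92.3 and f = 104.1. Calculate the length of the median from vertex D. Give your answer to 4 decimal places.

103.0004

Median from D: ½√(2·e² + 2·f² − d²) ≈ 103.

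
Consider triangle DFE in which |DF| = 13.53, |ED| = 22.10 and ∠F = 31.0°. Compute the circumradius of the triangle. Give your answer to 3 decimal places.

Law of sines: sin E = |DF|·sin F/|ED| ≈ 0.31532.
Since |ED| ≥ |DF|, only the acute value applies: ∠E ≈ 18.38°.
Then ∠D = 180° − ∠F − ∠E ≈ 130.62°.
Law of sines gives |FE| = |ED|·sin D/sin F ≈ 32.57.
Circumradius = |ED|/(2 sin F) ≈ 21.455.

21.455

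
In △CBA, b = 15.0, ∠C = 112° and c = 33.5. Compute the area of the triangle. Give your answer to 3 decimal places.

area ≈ 172.856

Law of sines: sin B = b·sin C/c ≈ 0.41516.
Since c ≥ b, only the acute value applies: ∠B ≈ 24.53°.
Then ∠A = 180° − ∠C − ∠B ≈ 43.47°.
Law of sines gives a = c·sin A/sin C ≈ 24.858.
Area = ½·c·b·sin A ≈ 172.86.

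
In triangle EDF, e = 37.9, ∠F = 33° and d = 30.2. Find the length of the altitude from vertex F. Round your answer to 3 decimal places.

By the law of cosines, f² = e² + d² − 2·e·d·cos F = 428.6, so f ≈ 20.703.
Area = ½·e·d·sin F ≈ 311.69.
The altitude from F has length 2·area/f ≈ 30.111.

30.111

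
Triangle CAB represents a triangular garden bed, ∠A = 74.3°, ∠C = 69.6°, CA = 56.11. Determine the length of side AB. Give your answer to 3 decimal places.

89.259

The third angle is ∠B = 180° − ∠C − ∠A = 36.10°.
Law of sines: AB = CA·sin C/sin B ≈ 89.259.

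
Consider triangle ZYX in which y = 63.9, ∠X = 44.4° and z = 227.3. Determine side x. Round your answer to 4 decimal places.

187.0664

By the law of cosines, x² = z² + y² − 2·z·y·cos X = 34994, so x ≈ 187.07.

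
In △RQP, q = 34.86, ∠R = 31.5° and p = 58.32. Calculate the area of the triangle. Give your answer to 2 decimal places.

area ≈ 531.13

Area = ½·q·p·sin R ≈ 531.13.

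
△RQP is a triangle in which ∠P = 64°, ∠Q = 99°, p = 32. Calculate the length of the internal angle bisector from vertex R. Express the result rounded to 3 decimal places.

The third angle is ∠R = 180° − ∠Q − ∠P = 17.00°.
Law of sines: r = p·sin R/sin P ≈ 10.409.
Law of sines: q = p·sin Q/sin P ≈ 35.165.
The bisector from R has length 2·q·p·cos(∠R/2)/(q+p) ≈ 33.14.

33.140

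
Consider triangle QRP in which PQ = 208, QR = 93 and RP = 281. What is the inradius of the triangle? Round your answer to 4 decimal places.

Semiperimeter s = (281 + 208 + 93)/2 = 291.
Heron's formula: area = √(291·10·83·198) ≈ 6915.4.
Inradius = area/s = 6915.4/291 ≈ 23.764.

r ≈ 23.7643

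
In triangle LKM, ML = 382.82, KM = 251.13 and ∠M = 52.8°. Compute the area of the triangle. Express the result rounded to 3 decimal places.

38288.232

Area = ½·KM·ML·sin M ≈ 38288.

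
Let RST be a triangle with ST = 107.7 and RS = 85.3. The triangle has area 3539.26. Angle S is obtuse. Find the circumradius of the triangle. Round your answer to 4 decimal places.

From area = ½·RS·ST·sin S, we get sin S = 2·area/(RS·ST) ≈ 0.77051.
Taking the obtuse solution, ∠S ≈ 129.60°.
Law of cosines then gives TR ≈ 174.89.
Circumradius = TR/(2 sin S) ≈ 113.49.

113.4913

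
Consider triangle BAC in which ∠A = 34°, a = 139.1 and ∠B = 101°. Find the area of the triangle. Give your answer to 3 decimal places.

area ≈ 12008.650

The third angle is ∠C = 180° − ∠B − ∠A = 45.00°.
Law of sines: b = a·sin B/sin A ≈ 244.18.
Law of sines: c = a·sin C/sin A ≈ 175.89.
Area = ½·a·b·sin C ≈ 12009.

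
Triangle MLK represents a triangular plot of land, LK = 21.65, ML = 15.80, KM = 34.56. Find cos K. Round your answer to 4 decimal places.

0.9446

By the law of cosines, cos K = (LK² + KM² − ML²) / (2·LK·KM) ≈ 0.94455, so ∠K ≈ 19.17°.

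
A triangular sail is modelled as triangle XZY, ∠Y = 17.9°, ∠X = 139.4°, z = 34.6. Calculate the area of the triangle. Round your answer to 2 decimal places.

The third angle is ∠Z = 180° − ∠Y − ∠X = 22.70°.
Law of sines: x = z·sin X/sin Z ≈ 58.348.
Law of sines: y = z·sin Y/sin Z ≈ 27.557.
Area = ½·z·x·sin Y ≈ 310.25.

area ≈ 310.25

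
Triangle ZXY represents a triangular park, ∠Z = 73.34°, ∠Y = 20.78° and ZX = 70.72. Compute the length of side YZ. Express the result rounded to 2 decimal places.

198.82

The third angle is ∠X = 180° − ∠Y − ∠Z = 85.88°.
Law of sines: YZ = ZX·sin X/sin Y ≈ 198.82.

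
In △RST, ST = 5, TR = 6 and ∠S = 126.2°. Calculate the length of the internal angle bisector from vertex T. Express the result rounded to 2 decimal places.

5.43

Law of sines: sin R = ST·sin S/TR ≈ 0.67247.
Since TR ≥ ST, only the acute value applies: ∠R ≈ 42.26°.
Then ∠T = 180° − ∠S − ∠R ≈ 11.54°.
Law of sines gives RS = TR·sin T/sin S ≈ 1.4877.
The bisector from T has length 2·ST·TR·cos(∠T/2)/(ST+TR) ≈ 5.4269.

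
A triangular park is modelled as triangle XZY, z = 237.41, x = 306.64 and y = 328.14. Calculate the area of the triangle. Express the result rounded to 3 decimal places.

area ≈ 34797.968

Semiperimeter s = (306.64 + 237.41 + 328.14)/2 = 436.09.
Heron's formula: area = √(436.09·129.45·198.68·107.95) ≈ 34798.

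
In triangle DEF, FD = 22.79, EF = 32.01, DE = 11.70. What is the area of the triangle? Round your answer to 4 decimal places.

Semiperimeter s = (32.01 + 22.79 + 11.7)/2 = 33.25.
Heron's formula: area = √(33.25·1.24·10.46·21.55) ≈ 96.404.

area ≈ 96.4042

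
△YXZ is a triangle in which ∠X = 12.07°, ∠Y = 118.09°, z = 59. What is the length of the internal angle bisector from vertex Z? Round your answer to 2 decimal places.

The third angle is ∠Z = 180° − ∠Y − ∠X = 49.84°.
Law of sines: y = z·sin Y/sin Z ≈ 68.107.
Law of sines: x = z·sin X/sin Z ≈ 16.143.
The bisector from Z has length 2·y·x·cos(∠Z/2)/(y+x) ≈ 23.67.

t_Z ≈ 23.67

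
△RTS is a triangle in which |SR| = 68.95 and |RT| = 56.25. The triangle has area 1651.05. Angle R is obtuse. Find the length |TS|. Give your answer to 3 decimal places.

109.484

From area = ½·|SR|·|RT|·sin R, we get sin R = 2·area/(|SR|·|RT|) ≈ 0.85140.
Taking the obtuse solution, ∠R ≈ 2.123 rad.
Law of cosines then gives |TS| ≈ 109.48.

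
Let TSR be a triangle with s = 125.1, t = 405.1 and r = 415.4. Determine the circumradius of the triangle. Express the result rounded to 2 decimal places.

208.23

By the law of cosines, cos T = (s² + r² − t²) / (2·s·r) ≈ 0.23189, so ∠T ≈ 76.59°.
Circumradius = t/(2 sin T) ≈ 208.23.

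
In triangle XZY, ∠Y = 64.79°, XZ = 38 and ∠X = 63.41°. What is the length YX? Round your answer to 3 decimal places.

The third angle is ∠Z = 180° − ∠Y − ∠X = 51.80°.
Law of sines: YX = XZ·sin Z/sin Y ≈ 33.006.

33.006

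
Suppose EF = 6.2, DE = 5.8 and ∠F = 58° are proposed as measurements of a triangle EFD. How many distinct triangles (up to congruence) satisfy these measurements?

2

EF·sin F = 6.2·sin(58°) ≈ 5.258.
Since EF sin F < DE < EF (5.258 < 5.8 < 6.2), two triangles exist.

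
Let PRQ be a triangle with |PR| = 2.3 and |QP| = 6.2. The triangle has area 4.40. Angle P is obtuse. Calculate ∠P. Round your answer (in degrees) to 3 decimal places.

∠P ≈ 141.895°

From area = ½·|QP|·|PR|·sin P, we get sin P = 2·area/(|QP|·|PR|) ≈ 0.61711.
Taking the obtuse solution, ∠P ≈ 141.89°.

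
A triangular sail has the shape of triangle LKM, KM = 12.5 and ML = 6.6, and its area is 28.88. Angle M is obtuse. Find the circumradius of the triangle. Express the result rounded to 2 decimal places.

R ≈ 12.73

From area = ½·KM·ML·sin M, we get sin M = 2·area/(KM·ML) ≈ 0.70012.
Taking the obtuse solution, ∠M ≈ 135.56°.
Law of cosines then gives LK ≈ 17.822.
Circumradius = LK/(2 sin M) ≈ 12.728.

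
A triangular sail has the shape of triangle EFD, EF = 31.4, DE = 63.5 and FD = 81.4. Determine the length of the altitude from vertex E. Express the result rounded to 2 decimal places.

Semiperimeter s = (81.4 + 63.5 + 31.4)/2 = 88.15.
Heron's formula: area = √(88.15·6.75·24.65·56.75) ≈ 912.34.
The altitude from E has length 2·area/FD ≈ 22.416.

22.42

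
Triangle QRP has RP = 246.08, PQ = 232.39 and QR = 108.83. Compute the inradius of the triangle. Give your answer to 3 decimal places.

42.827

Semiperimeter s = (246.08 + 232.39 + 108.83)/2 = 293.65.
Heron's formula: area = √(293.65·47.57·61.26·184.82) ≈ 12576.
Inradius = area/s = 12576/293.65 ≈ 42.827.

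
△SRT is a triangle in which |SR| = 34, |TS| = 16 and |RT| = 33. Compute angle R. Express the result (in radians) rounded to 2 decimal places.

By the law of cosines, cos R = (|SR|² + |RT|² − |TS|²) / (2·|SR|·|RT|) ≈ 0.88636, so ∠R ≈ 0.481 rad.

∠R ≈ 0.48 rad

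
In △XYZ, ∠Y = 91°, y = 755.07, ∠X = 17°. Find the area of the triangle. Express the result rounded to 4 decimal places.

The third angle is ∠Z = 180° − ∠X − ∠Y = 72.00°.
Law of sines: x = y·sin X/sin Y ≈ 220.79.
Law of sines: z = y·sin Z/sin Y ≈ 718.22.
Area = ½·y·x·sin Z ≈ 79278.

area ≈ 79277.9207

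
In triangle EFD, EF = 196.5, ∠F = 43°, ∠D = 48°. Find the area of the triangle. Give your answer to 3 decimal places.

The third angle is ∠E = 180° − ∠F − ∠D = 89.00°.
Law of sines: FD = EF·sin E/sin D ≈ 264.38.
Law of sines: DE = EF·sin F/sin D ≈ 180.33.
Area = ½·EF·FD·sin F ≈ 17715.

area ≈ 17714.905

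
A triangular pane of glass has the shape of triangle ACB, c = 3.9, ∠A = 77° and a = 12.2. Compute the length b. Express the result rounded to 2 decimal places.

12.47

Law of sines: sin C = c·sin A/a ≈ 0.31148.
Since a ≥ c, only the acute value applies: ∠C ≈ 18.15°.
Then ∠B = 180° − ∠A − ∠C ≈ 84.85°.
Law of sines gives b = a·sin B/sin A ≈ 12.47.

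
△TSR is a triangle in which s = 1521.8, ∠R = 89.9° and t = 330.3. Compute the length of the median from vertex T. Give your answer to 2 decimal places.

1530.45

By the law of cosines, r² = t² + s² − 2·t·s·cos R = 2.4232e+06, so r ≈ 1556.7.
Median from T: ½√(2·s² + 2·r² − t²) ≈ 1530.4.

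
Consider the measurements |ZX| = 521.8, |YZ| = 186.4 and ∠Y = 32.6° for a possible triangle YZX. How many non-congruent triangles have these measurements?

1

|YZ|·sin Y = 186.4·sin(32.6°) ≈ 100.4.
Since |ZX| ≥ |YZ|, exactly one triangle exists.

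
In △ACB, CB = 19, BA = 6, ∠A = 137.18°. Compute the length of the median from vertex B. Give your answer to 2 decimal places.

Law of sines: sin C = BA·sin A/CB ≈ 0.21464.
Since CB ≥ BA, only the acute value applies: ∠C ≈ 12.39°.
Then ∠B = 180° − ∠A − ∠C ≈ 30.43°.
Law of sines gives AC = CB·sin B/sin A ≈ 14.156.
Median from B: ½√(2·CB² + 2·BA² − AC²) ≈ 12.182.

m_B ≈ 12.18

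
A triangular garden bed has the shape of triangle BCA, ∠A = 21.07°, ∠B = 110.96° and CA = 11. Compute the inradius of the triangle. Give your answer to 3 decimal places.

r ≈ 1.443

The third angle is ∠C = 180° − ∠A − ∠B = 47.97°.
Law of sines: AB = CA·sin C/sin B ≈ 8.7497.
Law of sines: BC = CA·sin A/sin B ≈ 4.2348.
Area = ½·CA·AB·sin A ≈ 17.301.
Semiperimeter s = (11+8.7497+4.2348)/2 = 11.992.
Inradius = area/s = 17.301/11.992 ≈ 1.4427.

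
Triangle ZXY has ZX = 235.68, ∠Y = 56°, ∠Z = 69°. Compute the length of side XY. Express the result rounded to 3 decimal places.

The third angle is ∠X = 180° − ∠Y − ∠Z = 55.00°.
Law of sines: XY = ZX·sin Z/sin Y ≈ 265.4.

265.400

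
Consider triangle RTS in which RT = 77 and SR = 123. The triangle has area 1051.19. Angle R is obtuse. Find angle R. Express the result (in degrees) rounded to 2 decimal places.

∠R ≈ 167.17°

From area = ½·SR·RT·sin R, we get sin R = 2·area/(SR·RT) ≈ 0.22198.
Taking the obtuse solution, ∠R ≈ 167.17°.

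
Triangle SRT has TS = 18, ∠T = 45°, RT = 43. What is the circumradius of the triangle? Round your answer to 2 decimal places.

By the law of cosines, SR² = RT² + TS² − 2·RT·TS·cos T = 1078.4, so SR ≈ 32.839.
Area = ½·RT·TS·sin T ≈ 273.65.
Circumradius = SR/(2 sin T) ≈ 23.221.

23.22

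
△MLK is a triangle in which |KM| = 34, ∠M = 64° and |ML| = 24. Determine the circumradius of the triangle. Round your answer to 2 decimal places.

By the law of cosines, |LK|² = |KM|² + |ML|² − 2·|KM|·|ML|·cos M = 1016.6, so |LK| ≈ 31.884.
Area = ½·|KM|·|ML|·sin M ≈ 366.71.
Circumradius = |LK|/(2 sin M) ≈ 17.737.

R ≈ 17.74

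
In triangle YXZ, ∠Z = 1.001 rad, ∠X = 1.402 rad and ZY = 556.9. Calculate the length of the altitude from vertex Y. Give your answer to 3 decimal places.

The third angle is ∠Y = π − ∠X − ∠Z = 0.739 rad.
Law of sines: XZ = ZY·sin Y/sin X ≈ 380.34.
Law of sines: YX = ZY·sin Z/sin X ≈ 475.68.
Area = ½·ZY·XZ·sin Z ≈ 89173.
The altitude from Y has length 2·area/XZ ≈ 468.92.

468.916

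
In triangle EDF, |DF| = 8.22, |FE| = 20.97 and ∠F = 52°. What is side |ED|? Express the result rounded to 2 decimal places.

17.18

By the law of cosines, |ED|² = |DF|² + |FE|² − 2·|DF|·|FE|·cos F = 295.06, so |ED| ≈ 17.177.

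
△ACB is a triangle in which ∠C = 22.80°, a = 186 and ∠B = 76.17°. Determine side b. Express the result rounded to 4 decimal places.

182.8439

The third angle is ∠A = 180° − ∠C − ∠B = 81.03°.
Law of sines: b = a·sin B/sin A ≈ 182.84.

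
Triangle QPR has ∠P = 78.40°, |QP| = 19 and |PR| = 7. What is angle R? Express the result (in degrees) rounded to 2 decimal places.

80.31

By the law of cosines, |RQ|² = |QP|² + |PR|² − 2·|QP|·|PR|·cos P = 356.51, so |RQ| ≈ 18.882.
Law of cosines again: cos R = (|PR|² + |RQ|² − |QP|²)/(2·|PR|·|RQ|) ≈ 0.16839, so ∠R ≈ 80.31°.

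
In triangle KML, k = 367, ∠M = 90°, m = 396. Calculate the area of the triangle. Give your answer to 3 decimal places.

area ≈ 27295.895

Law of sines: sin K = k·sin M/m ≈ 0.92677.
Since m ≥ k, only the acute value applies: ∠K ≈ 67.94°.
Then ∠L = 180° − ∠M − ∠K ≈ 22.06°.
Law of sines gives l = m·sin L/sin M ≈ 148.75.
Area = ½·m·k·sin L ≈ 27296.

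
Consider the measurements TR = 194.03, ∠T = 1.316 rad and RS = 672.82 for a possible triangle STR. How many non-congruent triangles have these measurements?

1

TR·sin T = 194.03·sin(1.316 rad) ≈ 187.8.
Since RS ≥ TR, exactly one triangle exists.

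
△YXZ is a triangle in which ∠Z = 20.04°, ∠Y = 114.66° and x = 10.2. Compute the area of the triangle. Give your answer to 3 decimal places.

The third angle is ∠X = 180° − ∠Z − ∠Y = 45.30°.
Law of sines: y = x·sin Y/sin X ≈ 13.041.
Law of sines: z = x·sin Z/sin X ≈ 4.9174.
Area = ½·x·y·sin Z ≈ 22.792.

area ≈ 22.792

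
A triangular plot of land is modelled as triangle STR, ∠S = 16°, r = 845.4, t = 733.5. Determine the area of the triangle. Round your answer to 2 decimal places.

Area = ½·t·r·sin S ≈ 85461.

area ≈ 85461.49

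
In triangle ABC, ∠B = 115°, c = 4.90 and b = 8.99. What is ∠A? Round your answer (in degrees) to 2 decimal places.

∠A ≈ 35.40°

Law of sines: sin C = c·sin B/b ≈ 0.49398.
Since b ≥ c, only the acute value applies: ∠C ≈ 29.60°.
Then ∠A = 180° − ∠B − ∠C ≈ 35.40°.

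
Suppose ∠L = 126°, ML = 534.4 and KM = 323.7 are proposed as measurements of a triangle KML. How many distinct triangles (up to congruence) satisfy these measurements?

ML·sin L = 534.4·sin(126°) ≈ 432.3.
Since ∠L is not acute, a triangle exists only if KM > ML; here KM ≤ ML, so there is no triangle.

0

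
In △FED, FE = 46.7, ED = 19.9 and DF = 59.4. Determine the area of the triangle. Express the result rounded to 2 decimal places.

399.17

Semiperimeter s = (19.9 + 59.4 + 46.7)/2 = 63.
Heron's formula: area = √(63·43.1·3.6·16.3) ≈ 399.17.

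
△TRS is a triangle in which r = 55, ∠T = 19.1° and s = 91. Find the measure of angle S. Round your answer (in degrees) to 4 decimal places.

∠S ≈ 136.1440°

By the law of cosines, t² = r² + s² − 2·r·s·cos T = 1847.1, so t ≈ 42.977.
Law of cosines again: cos S = (t² + r² − s²)/(2·t·r) ≈ -0.72108, so ∠S ≈ 136.14°.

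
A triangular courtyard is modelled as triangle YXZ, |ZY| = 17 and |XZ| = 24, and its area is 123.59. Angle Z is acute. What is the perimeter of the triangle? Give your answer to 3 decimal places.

perimeter ≈ 55.690

From area = ½·|XZ|·|ZY|·sin Z, we get sin Z = 2·area/(|XZ|·|ZY|) ≈ 0.60583.
Taking the acute solution, ∠Z ≈ 37.29°.
Law of cosines then gives |YX| ≈ 14.69.
Perimeter = 24 + 17 + 14.69 = 55.69.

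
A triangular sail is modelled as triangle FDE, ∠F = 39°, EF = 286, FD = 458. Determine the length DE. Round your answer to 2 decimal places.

By the law of cosines, DE² = EF² + FD² − 2·EF·FD·cos F = 87966, so DE ≈ 296.59.

296.59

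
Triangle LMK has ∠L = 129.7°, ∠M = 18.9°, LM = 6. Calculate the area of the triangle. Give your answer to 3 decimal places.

area ≈ 8.610

The third angle is ∠K = 180° − ∠L − ∠M = 31.40°.
Law of sines: MK = LM·sin L/sin K ≈ 8.8605.
Law of sines: KL = LM·sin M/sin K ≈ 3.7303.
Area = ½·LM·MK·sin M ≈ 8.6102.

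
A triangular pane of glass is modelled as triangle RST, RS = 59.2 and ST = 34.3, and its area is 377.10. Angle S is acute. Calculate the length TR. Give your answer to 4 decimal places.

30.1750

From area = ½·RS·ST·sin S, we get sin S = 2·area/(RS·ST) ≈ 0.37142.
Taking the acute solution, ∠S ≈ 21.80°.
Law of cosines then gives TR ≈ 30.175.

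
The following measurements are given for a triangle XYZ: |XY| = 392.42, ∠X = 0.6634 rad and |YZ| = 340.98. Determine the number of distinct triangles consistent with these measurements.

2

|XY|·sin X = 392.42·sin(0.6634 rad) ≈ 241.7.
Since |XY| sin X < |YZ| < |XY| (241.7 < 340.98 < 392.42), two triangles exist.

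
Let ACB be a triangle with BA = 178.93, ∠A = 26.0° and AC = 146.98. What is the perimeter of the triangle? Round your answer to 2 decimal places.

perimeter ≈ 405.56

By the law of cosines, CB² = BA² + AC² − 2·BA·AC·cos A = 6344.1, so CB ≈ 79.65.
Semiperimeter s = (79.65+178.93+146.98)/2 = 202.78.
Perimeter = 79.65 + 178.93 + 146.98 = 405.56.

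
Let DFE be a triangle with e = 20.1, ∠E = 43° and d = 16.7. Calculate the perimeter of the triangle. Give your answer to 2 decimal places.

Law of sines: sin D = d·sin E/e ≈ 0.56664.
Since e ≥ d, only the acute value applies: ∠D ≈ 34.52°.
Then ∠F = 180° − ∠E − ∠D ≈ 102.48°.
Law of sines gives f = e·sin F/sin E ≈ 28.775.
Semiperimeter s = (16.7+28.775+20.1)/2 = 32.788.
Perimeter = 16.7 + 28.775 + 20.1 = 65.575.

65.58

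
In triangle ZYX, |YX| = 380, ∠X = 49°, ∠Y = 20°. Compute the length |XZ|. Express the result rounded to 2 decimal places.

The third angle is ∠Z = 180° − ∠Y − ∠X = 111.00°.
Law of sines: |XZ| = |YX|·sin Y/sin Z ≈ 139.21.

139.21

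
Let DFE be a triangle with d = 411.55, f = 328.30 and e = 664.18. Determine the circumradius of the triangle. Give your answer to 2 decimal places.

417.81

By the law of cosines, cos D = (f² + e² − d²) / (2·f·e) ≈ 0.87031, so ∠D ≈ 29.51°.
Circumradius = d/(2 sin D) ≈ 417.81.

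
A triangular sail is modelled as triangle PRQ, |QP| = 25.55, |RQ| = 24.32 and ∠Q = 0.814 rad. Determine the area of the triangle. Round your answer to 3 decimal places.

Area = ½·|RQ|·|QP|·sin Q ≈ 225.88.

225.882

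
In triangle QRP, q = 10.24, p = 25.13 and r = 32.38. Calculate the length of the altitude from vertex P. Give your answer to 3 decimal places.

8.142

Semiperimeter s = (10.24 + 32.38 + 25.13)/2 = 33.875.
Heron's formula: area = √(33.875·23.635·1.495·8.745) ≈ 102.31.
The altitude from P has length 2·area/p ≈ 8.1425.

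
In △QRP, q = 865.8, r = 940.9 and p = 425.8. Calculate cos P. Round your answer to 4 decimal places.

By the law of cosines, cos P = (q² + r² − p²) / (2·q·r) ≈ 0.89218, so ∠P ≈ 26.85°.

cos P ≈ 0.8922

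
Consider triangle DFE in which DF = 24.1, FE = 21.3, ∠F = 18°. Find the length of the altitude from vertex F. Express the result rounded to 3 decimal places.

h_F ≈ 20.813

By the law of cosines, ED² = DF² + FE² − 2·DF·FE·cos F = 58.088, so ED ≈ 7.6216.
Area = ½·DF·FE·sin F ≈ 79.314.
The altitude from F has length 2·area/ED ≈ 20.813.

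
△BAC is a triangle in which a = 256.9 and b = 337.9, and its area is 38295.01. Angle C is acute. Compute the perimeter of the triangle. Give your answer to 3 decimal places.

From area = ½·b·a·sin C, we get sin C = 2·area/(b·a) ≈ 0.88231.
Taking the acute solution, ∠C ≈ 61.92°.
Law of cosines then gives c ≈ 313.78.
Perimeter = 337.9 + 256.9 + 313.78 = 908.58.

perimeter ≈ 908.582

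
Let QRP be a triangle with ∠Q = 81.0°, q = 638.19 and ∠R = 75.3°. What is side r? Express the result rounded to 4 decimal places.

624.9953

The third angle is ∠P = 180° − ∠Q − ∠R = 23.70°.
Law of sines: r = q·sin R/sin Q ≈ 625.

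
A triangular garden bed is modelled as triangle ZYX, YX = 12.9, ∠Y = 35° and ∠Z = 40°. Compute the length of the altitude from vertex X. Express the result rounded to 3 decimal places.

h_X ≈ 7.399

The third angle is ∠X = 180° − ∠Z − ∠Y = 105.00°.
Law of sines: XZ = YX·sin Y/sin Z ≈ 11.511.
Law of sines: ZY = YX·sin X/sin Z ≈ 19.385.
Area = ½·YX·XZ·sin X ≈ 71.716.
The altitude from X has length 2·area/ZY ≈ 7.3991.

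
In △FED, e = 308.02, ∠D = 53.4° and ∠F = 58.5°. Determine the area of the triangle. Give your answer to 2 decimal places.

The third angle is ∠E = 180° − ∠D − ∠F = 68.10°.
Law of sines: f = e·sin F/sin E ≈ 283.06.
Law of sines: d = e·sin D/sin E ≈ 266.52.
Area = ½·e·f·sin D ≈ 34998.

34997.67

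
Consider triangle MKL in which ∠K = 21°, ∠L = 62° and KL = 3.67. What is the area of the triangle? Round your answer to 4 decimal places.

The third angle is ∠M = 180° − ∠K − ∠L = 97.00°.
Law of sines: LM = KL·sin K/sin M ≈ 1.3251.
Law of sines: MK = KL·sin L/sin M ≈ 3.2648.
Area = ½·KL·LM·sin L ≈ 2.1469.

area ≈ 2.1469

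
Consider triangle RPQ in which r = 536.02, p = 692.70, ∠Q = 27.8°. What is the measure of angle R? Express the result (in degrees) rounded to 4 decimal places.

∠R ≈ 48.8396°

By the law of cosines, q² = r² + p² − 2·r·p·cos Q = 1.1026e+05, so q ≈ 332.05.
Law of cosines again: cos R = (p² + q² − r²)/(2·p·q) ≈ 0.65817, so ∠R ≈ 48.84°.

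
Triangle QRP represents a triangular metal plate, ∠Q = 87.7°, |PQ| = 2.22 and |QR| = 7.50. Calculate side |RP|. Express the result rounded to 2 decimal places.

7.74

By the law of cosines, |RP|² = |PQ|² + |QR|² − 2·|PQ|·|QR|·cos Q = 59.842, so |RP| ≈ 7.7358.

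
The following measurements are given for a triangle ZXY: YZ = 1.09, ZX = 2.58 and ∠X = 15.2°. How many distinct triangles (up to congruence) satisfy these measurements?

2

ZX·sin X = 2.58·sin(15.2°) ≈ 0.6764.
Since ZX sin X < YZ < ZX (0.6764 < 1.09 < 2.58), two triangles exist.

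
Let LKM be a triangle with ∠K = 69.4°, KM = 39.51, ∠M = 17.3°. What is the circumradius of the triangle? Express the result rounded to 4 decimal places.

R ≈ 19.7878

The third angle is ∠L = 180° − ∠K − ∠M = 93.30°.
Law of sines: ML = KM·sin K/sin L ≈ 37.045.
Law of sines: LK = KM·sin M/sin L ≈ 11.769.
Circumradius = KM/(2 sin L) ≈ 19.788.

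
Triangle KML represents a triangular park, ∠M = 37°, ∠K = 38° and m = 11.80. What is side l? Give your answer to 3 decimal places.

The third angle is ∠L = 180° − ∠K − ∠M = 105.00°.
Law of sines: l = m·sin L/sin M ≈ 18.939.

18.939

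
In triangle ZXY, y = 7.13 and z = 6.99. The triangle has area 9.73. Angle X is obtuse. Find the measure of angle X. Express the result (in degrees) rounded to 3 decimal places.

∠X ≈ 157.017°

From area = ½·y·z·sin X, we get sin X = 2·area/(y·z) ≈ 0.39046.
Taking the obtuse solution, ∠X ≈ 157.02°.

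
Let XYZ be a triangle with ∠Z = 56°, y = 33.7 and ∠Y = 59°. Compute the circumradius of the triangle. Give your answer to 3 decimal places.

The third angle is ∠X = 180° − ∠Y − ∠Z = 65.00°.
Law of sines: x = y·sin X/sin Y ≈ 35.632.
Law of sines: z = y·sin Z/sin Y ≈ 32.594.
Circumradius = y/(2 sin Y) ≈ 19.658.

19.658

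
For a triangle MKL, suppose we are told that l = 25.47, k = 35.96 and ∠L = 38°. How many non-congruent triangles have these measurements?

2

k·sin L = 35.96·sin(38°) ≈ 22.14.
Since k sin L < l < k (22.14 < 25.47 < 35.96), two triangles exist.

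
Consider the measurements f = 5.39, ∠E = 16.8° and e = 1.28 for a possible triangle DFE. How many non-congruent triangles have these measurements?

0

f·sin E = 5.39·sin(16.8°) ≈ 1.558.
Since e = 1.28 < 1.558 = f sin E, no triangle exists.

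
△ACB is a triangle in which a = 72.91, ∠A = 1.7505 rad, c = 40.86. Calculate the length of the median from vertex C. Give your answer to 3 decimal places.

Law of sines: sin C = c·sin A/a ≈ 0.55139.
Since a ≥ c, only the acute value applies: ∠C ≈ 0.5840 rad.
Then ∠B = π − ∠A − ∠C ≈ 0.8071 rad.
Law of sines gives b = a·sin B/sin A ≈ 53.522.
Median from C: ½√(2·b² + 2·a² − c²) ≈ 60.604.

m_C ≈ 60.604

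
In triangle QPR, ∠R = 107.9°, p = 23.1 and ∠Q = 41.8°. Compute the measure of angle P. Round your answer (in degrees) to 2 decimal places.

∠P ≈ 30.30°

The third angle is ∠P = 180° − ∠R − ∠Q = 30.30°.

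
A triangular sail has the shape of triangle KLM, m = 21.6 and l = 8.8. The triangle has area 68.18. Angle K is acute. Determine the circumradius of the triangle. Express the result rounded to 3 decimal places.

From area = ½·l·m·sin K, we get sin K = 2·area/(l·m) ≈ 0.71738.
Taking the acute solution, ∠K ≈ 0.8000 rad.
Law of cosines then gives k ≈ 16.708.
Circumradius = k/(2 sin K) ≈ 11.645.

11.645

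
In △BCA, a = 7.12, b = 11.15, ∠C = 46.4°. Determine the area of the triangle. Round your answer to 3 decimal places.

28.745

Area = ½·a·b·sin C ≈ 28.745.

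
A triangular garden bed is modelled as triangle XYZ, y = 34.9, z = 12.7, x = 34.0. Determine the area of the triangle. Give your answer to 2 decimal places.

214.47

Semiperimeter s = (34 + 34.9 + 12.7)/2 = 40.8.
Heron's formula: area = √(40.8·6.8·5.9·28.1) ≈ 214.47.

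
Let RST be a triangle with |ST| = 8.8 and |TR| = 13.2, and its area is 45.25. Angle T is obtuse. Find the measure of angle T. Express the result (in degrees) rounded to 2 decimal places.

From area = ½·|ST|·|TR|·sin T, we get sin T = 2·area/(|ST|·|TR|) ≈ 0.77910.
Taking the obtuse solution, ∠T ≈ 128.82°.

128.82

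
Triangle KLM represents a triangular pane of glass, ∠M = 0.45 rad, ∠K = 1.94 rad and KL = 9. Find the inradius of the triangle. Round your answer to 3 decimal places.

r ≈ 2.795

The third angle is ∠L = π − ∠M − ∠K = 0.752 rad.
Law of sines: LM = KL·sin K/sin M ≈ 19.297.
Law of sines: MK = KL·sin L/sin M ≈ 14.128.
Area = ½·KL·LM·sin L ≈ 59.292.
Semiperimeter s = (19.297+14.128+9)/2 = 21.213.
Inradius = area/s = 59.292/21.213 ≈ 2.7952.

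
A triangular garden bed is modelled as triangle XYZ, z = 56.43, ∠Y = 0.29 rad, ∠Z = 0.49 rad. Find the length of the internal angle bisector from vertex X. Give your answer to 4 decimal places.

The third angle is ∠X = π − ∠Y − ∠Z = 2.362 rad.
Law of sines: x = z·sin X/sin Z ≈ 84.326.
Law of sines: y = z·sin Y/sin Z ≈ 34.287.
The bisector from X has length 2·y·z·cos(∠X/2)/(y+z) ≈ 16.217.

t_X ≈ 16.2173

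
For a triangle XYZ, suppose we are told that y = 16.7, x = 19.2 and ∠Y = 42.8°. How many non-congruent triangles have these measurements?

x·sin Y = 19.2·sin(42.8°) ≈ 13.05.
Since x sin Y < y < x (13.05 < 16.7 < 19.2), two triangles exist.

2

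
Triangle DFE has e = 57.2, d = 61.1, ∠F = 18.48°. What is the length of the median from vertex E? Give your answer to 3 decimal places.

35.163

By the law of cosines, f² = e² + d² − 2·e·d·cos F = 375.65, so f ≈ 19.382.
Median from E: ½√(2·d² + 2·f² − e²) ≈ 35.163.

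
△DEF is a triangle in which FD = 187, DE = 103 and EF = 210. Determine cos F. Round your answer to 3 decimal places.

0.872

By the law of cosines, cos F = (EF² + FD² − DE²) / (2·EF·FD) ≈ 0.87166, so ∠F ≈ 29.35°.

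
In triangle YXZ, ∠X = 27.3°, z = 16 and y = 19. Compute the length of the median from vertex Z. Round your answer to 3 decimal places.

m_Z ≈ 12.444

By the law of cosines, x² = z² + y² − 2·z·y·cos X = 76.721, so x ≈ 8.759.
Median from Z: ½√(2·y² + 2·x² − z²) ≈ 12.444.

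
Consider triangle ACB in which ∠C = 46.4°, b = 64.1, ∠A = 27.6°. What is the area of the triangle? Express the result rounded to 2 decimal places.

The third angle is ∠B = 180° − ∠A − ∠C = 106.00°.
Law of sines: a = b·sin A/sin B ≈ 30.894.
Law of sines: c = b·sin C/sin B ≈ 48.29.
Area = ½·b·a·sin C ≈ 717.04.

717.04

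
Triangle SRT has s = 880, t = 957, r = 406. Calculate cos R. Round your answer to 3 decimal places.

By the law of cosines, cos R = (t² + s² − r²) / (2·t·s) ≈ 0.90566, so ∠R ≈ 25.09°.

0.906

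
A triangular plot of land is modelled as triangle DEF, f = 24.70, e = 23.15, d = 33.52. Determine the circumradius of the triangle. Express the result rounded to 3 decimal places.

By the law of cosines, cos D = (e² + f² − d²) / (2·e·f) ≈ 0.01961, so ∠D ≈ 88.88°.
Circumradius = d/(2 sin D) ≈ 16.763.

R ≈ 16.763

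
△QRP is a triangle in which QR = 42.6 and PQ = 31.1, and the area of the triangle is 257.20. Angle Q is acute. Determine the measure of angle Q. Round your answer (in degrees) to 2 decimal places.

From area = ½·PQ·QR·sin Q, we get sin Q = 2·area/(PQ·QR) ≈ 0.38827.
Taking the acute solution, ∠Q ≈ 22.85°.

∠Q ≈ 22.85°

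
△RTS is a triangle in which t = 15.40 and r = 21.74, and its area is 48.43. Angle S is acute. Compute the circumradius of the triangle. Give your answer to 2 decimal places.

14.34

From area = ½·r·t·sin S, we get sin S = 2·area/(r·t) ≈ 0.28931.
Taking the acute solution, ∠S ≈ 16.82°.
Law of cosines then gives s ≈ 8.2964.
Circumradius = s/(2 sin S) ≈ 14.338.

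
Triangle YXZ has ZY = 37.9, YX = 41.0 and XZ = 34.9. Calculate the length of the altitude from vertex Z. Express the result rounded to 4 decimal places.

h_Z ≈ 29.9978

Semiperimeter s = (34.9 + 37.9 + 41)/2 = 56.9.
Heron's formula: area = √(56.9·22·19·15.9) ≈ 614.95.
The altitude from Z has length 2·area/YX ≈ 29.998.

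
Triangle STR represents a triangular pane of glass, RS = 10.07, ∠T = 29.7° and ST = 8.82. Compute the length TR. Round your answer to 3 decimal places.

16.734

Law of sines: sin R = ST·sin T/RS ≈ 0.43396.
Since RS ≥ ST, only the acute value applies: ∠R ≈ 25.72°.
Then ∠S = 180° − ∠T − ∠R ≈ 124.58°.
Law of sines gives TR = RS·sin S/sin T ≈ 16.734.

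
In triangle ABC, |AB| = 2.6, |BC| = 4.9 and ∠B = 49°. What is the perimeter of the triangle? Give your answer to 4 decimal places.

By the law of cosines, |CA|² = |AB|² + |BC|² − 2·|AB|·|BC|·cos B = 14.054, so |CA| ≈ 3.7488.
Semiperimeter s = (4.9+3.7488+2.6)/2 = 5.6244.
Perimeter = 4.9 + 3.7488 + 2.6 = 11.249.

11.2488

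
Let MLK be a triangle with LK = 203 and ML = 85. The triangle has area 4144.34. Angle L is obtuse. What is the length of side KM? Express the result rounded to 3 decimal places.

280.538

From area = ½·ML·LK·sin L, we get sin L = 2·area/(ML·LK) ≈ 0.48036.
Taking the obtuse solution, ∠L ≈ 151.29°.
Law of cosines then gives KM ≈ 280.54.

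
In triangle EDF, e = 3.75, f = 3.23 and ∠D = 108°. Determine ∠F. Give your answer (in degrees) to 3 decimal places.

∠F ≈ 32.902°

By the law of cosines, d² = f² + e² − 2·f·e·cos D = 31.981, so d ≈ 5.6552.
Law of cosines again: cos F = (e² + d² − f²)/(2·e·d) ≈ 0.83960, so ∠F ≈ 32.90°.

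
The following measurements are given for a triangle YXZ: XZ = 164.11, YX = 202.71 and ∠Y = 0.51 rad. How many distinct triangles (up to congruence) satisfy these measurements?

YX·sin Y = 202.71·sin(0.51 rad) ≈ 98.96.
Since YX sin Y < XZ < YX (98.96 < 164.11 < 202.71), two triangles exist.

2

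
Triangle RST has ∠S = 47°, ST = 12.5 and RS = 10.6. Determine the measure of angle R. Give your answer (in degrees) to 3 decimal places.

∠R ≈ 77.212°

By the law of cosines, TR² = RS² + ST² − 2·RS·ST·cos S = 87.88, so TR ≈ 9.3745.
Law of cosines again: cos R = (TR² + RS² − ST²)/(2·TR·RS) ≈ 0.22135, so ∠R ≈ 77.21°.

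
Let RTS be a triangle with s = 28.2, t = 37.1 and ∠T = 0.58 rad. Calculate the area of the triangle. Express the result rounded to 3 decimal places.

442.890

Law of sines: sin S = s·sin T/t ≈ 0.41656.
Since t ≥ s, only the acute value applies: ∠S ≈ 0.430 rad.
Then ∠R = π − ∠T − ∠S ≈ 2.132 rad.
Law of sines gives r = t·sin R/sin T ≈ 57.316.
Area = ½·t·s·sin R ≈ 442.89.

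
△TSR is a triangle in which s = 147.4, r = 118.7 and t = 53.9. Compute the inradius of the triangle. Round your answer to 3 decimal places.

Semiperimeter p = (53.9 + 147.4 + 118.7)/2 = 160.
Heron's formula: area = √(160·106.1·12.6·41.3) ≈ 2972.2.
Inradius = area/p = 2972.2/160 ≈ 18.576.

18.576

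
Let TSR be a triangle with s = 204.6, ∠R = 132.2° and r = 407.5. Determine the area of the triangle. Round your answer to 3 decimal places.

18251.088

Law of sines: sin S = s·sin R/r ≈ 0.37195.
Since r ≥ s, only the acute value applies: ∠S ≈ 21.84°.
Then ∠T = 180° − ∠R − ∠S ≈ 25.96°.
Law of sines gives t = r·sin T/sin R ≈ 240.83.
Area = ½·r·s·sin T ≈ 18251.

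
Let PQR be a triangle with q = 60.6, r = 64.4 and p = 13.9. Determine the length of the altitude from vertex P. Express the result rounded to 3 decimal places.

Semiperimeter s = (13.9 + 60.6 + 64.4)/2 = 69.45.
Heron's formula: area = √(69.45·55.55·8.85·5.05) ≈ 415.24.
The altitude from P has length 2·area/p ≈ 59.746.

h_P ≈ 59.746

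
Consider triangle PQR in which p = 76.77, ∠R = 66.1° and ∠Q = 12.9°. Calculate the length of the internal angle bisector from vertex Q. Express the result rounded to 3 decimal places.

The third angle is ∠P = 180° − ∠Q − ∠R = 101.00°.
Law of sines: q = p·sin Q/sin P ≈ 17.46.
Law of sines: r = p·sin R/sin P ≈ 71.501.
The bisector from Q has length 2·r·p·cos(∠Q/2)/(r+p) ≈ 73.573.

73.573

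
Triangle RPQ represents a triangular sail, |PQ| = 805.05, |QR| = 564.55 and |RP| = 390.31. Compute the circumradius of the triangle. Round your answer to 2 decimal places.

439.56

By the law of cosines, cos R = (|QR|² + |RP|² − |PQ|²) / (2·|QR|·|RP|) ≈ -0.40174, so ∠R ≈ 113.69°.
Circumradius = |PQ|/(2 sin R) ≈ 439.56.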